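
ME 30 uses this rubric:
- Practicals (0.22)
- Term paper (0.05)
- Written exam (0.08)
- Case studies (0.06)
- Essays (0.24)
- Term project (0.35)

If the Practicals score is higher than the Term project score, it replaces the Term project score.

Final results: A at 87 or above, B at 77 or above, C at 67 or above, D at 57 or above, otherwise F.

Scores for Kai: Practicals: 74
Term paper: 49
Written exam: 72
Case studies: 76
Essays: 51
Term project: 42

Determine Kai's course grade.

Practicals (74) > Term project (42), so Term project counts as 74.
Weighted total:
  Practicals 74 × 0.22 = 16.28
  Term paper 49 × 0.05 = 2.45
  Written exam 72 × 0.08 = 5.76
  Case studies 76 × 0.06 = 4.56
  Essays 51 × 0.24 = 12.24
  Term project 74 × 0.35 = 25.9
Sum = 67.19
67.19 is ≥ 67 and < 77 → C

C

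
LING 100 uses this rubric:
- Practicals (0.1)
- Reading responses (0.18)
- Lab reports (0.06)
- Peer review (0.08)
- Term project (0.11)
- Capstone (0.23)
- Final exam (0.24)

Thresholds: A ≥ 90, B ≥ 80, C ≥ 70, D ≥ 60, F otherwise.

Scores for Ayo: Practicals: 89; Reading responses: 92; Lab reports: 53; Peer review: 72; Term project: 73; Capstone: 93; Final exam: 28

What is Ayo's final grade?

Weighted total:
  Practicals 89 × 0.1 = 8.9
  Reading responses 92 × 0.18 = 16.56
  Lab reports 53 × 0.06 = 3.18
  Peer review 72 × 0.08 = 5.76
  Term project 73 × 0.11 = 8.03
  Capstone 93 × 0.23 = 21.39
  Final exam 28 × 0.24 = 6.72
Sum = 70.54
70.54 is ≥ 70 and < 80 → C

C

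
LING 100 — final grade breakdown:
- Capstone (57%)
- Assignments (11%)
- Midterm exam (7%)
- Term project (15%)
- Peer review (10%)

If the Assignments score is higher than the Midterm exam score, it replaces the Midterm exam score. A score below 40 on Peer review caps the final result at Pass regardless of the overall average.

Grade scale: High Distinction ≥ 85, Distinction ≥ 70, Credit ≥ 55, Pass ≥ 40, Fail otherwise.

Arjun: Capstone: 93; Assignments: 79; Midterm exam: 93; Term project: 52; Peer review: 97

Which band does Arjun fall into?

Assignments (79) ≤ Midterm exam (93), so Midterm exam stays at 93.
Peer review score 97 ≥ 40: minimum met.
Weighted total:
  Capstone 93 × 0.57 = 53.01
  Assignments 79 × 0.11 = 8.69
  Midterm exam 93 × 0.07 = 6.51
  Term project 52 × 0.15 = 7.8
  Peer review 97 × 0.1 = 9.7
Sum = 85.71
85.71 ≥ 85 → High Distinction

High Distinction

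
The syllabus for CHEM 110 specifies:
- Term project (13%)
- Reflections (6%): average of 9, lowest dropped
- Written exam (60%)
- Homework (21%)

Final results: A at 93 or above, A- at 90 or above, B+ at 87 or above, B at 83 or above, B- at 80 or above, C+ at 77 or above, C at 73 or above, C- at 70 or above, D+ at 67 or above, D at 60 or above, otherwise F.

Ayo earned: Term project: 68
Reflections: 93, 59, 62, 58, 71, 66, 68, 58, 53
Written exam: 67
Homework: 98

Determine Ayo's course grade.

Reflections: drop 53 → average of remaining 8 = 535/8 = 66.875
Weighted total:
  Term project 68 × 0.13 = 8.84
  Reflections 66.875 × 0.06 = 4.0125
  Written exam 67 × 0.6 = 40.2
  Homework 98 × 0.21 = 20.58
Sum = 73.6325
73.6325 is ≥ 73 and < 77 → C

C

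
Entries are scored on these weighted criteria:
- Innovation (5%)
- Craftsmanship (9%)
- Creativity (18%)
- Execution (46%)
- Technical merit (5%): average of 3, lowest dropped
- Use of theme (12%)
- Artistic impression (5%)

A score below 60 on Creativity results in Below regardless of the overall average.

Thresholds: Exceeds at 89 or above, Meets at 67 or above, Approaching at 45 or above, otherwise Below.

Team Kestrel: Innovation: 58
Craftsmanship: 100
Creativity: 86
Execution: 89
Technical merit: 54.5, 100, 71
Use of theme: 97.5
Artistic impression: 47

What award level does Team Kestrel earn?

Meets

Technical merit: drop 54.5 → average of remaining 2 = 171/2 = 85.5
Creativity score 86 ≥ 60: minimum met.
Weighted total:
  Innovation 58 × 0.05 = 2.9
  Craftsmanship 100 × 0.09 = 9
  Creativity 86 × 0.18 = 15.48
  Execution 89 × 0.46 = 40.94
  Technical merit 85.5 × 0.05 = 4.275
  Use of theme 97.5 × 0.12 = 11.7
  Artistic impression 47 × 0.05 = 2.35
Sum = 86.645
86.645 is ≥ 67 and < 89 → Meets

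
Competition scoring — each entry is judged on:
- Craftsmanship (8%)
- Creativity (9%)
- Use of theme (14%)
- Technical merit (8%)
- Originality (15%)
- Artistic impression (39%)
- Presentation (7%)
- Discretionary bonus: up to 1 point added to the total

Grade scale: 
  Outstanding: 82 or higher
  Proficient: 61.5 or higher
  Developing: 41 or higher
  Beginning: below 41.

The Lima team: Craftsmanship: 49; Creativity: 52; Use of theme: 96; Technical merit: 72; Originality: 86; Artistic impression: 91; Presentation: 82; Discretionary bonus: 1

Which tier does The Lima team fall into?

Outstanding

Weighted total:
  Craftsmanship 49 × 0.08 = 3.92
  Creativity 52 × 0.09 = 4.68
  Use of theme 96 × 0.14 = 13.44
  Technical merit 72 × 0.08 = 5.76
  Originality 86 × 0.15 = 12.9
  Artistic impression 91 × 0.39 = 35.49
  Presentation 82 × 0.07 = 5.74
Sum = 81.93
Discretionary bonus: 81.93 + 1 = 82.93
82.93 ≥ 82 → Outstanding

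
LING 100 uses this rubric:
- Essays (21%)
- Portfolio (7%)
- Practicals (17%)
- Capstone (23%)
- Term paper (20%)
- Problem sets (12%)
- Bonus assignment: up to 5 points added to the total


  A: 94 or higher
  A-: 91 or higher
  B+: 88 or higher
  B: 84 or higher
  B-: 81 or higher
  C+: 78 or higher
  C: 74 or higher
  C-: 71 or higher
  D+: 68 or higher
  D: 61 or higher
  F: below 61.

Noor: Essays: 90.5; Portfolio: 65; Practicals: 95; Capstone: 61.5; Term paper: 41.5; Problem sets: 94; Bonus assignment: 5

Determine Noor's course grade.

Weighted total:
  Essays 90.5 × 0.21 = 19.005
  Portfolio 65 × 0.07 = 4.55
  Practicals 95 × 0.17 = 16.15
  Capstone 61.5 × 0.23 = 14.145
  Term paper 41.5 × 0.2 = 8.3
  Problem sets 94 × 0.12 = 11.28
Sum = 73.43
Bonus assignment: 73.43 + 5 = 78.43
78.43 is ≥ 78 and < 81 → C+

C+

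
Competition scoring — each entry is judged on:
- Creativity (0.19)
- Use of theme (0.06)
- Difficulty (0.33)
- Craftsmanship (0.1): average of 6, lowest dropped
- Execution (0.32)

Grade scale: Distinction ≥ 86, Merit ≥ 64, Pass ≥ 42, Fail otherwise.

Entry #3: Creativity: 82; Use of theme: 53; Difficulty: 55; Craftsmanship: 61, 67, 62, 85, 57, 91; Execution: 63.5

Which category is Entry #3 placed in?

Merit

Craftsmanship: drop 57 → average of remaining 5 = 366/5 = 73.2
Weighted total:
  Creativity 82 × 0.19 = 15.58
  Use of theme 53 × 0.06 = 3.18
  Difficulty 55 × 0.33 = 18.15
  Craftsmanship 73.2 × 0.1 = 7.32
  Execution 63.5 × 0.32 = 20.32
Sum = 64.55
64.55 is ≥ 64 and < 86 → Merit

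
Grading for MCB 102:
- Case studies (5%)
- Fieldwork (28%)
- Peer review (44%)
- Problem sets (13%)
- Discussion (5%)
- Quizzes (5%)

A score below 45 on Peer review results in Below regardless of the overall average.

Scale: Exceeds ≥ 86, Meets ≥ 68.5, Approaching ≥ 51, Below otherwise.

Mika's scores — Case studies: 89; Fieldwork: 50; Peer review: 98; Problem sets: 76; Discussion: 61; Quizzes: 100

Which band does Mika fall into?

Peer review score 98 ≥ 45: minimum met.
Weighted total:
  Case studies 89 × 0.05 = 4.45
  Fieldwork 50 × 0.28 = 14
  Peer review 98 × 0.44 = 43.12
  Problem sets 76 × 0.13 = 9.88
  Discussion 61 × 0.05 = 3.05
  Quizzes 100 × 0.05 = 5
Sum = 79.5
79.5 is ≥ 68.5 and < 86 → Meets

Meets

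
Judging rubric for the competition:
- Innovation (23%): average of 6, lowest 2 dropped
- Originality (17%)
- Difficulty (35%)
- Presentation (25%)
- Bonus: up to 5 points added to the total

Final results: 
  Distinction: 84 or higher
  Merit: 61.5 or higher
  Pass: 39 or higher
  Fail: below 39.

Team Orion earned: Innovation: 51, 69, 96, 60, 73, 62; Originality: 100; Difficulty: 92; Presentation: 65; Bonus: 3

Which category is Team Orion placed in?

Innovation: drop 51, 60 → average of remaining 4 = 300/4 = 75
Weighted total:
  Innovation 75 × 0.23 = 17.25
  Originality 100 × 0.17 = 17
  Difficulty 92 × 0.35 = 32.2
  Presentation 65 × 0.25 = 16.25
Sum = 82.7
Bonus: 82.7 + 3 = 85.7
85.7 ≥ 84 → Distinction

Distinction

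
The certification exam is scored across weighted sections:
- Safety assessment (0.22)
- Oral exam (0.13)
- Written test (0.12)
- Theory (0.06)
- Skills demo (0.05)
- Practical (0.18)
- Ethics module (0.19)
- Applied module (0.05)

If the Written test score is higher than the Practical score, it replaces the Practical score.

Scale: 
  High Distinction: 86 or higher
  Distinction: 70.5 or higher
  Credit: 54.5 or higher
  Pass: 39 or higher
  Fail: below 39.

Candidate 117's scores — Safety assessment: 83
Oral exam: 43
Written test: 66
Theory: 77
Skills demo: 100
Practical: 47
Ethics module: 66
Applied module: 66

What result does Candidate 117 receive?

Written test (66) > Practical (47), so Practical counts as 66.
Weighted total:
  Safety assessment 83 × 0.22 = 18.26
  Oral exam 43 × 0.13 = 5.59
  Written test 66 × 0.12 = 7.92
  Theory 77 × 0.06 = 4.62
  Skills demo 100 × 0.05 = 5
  Practical 66 × 0.18 = 11.88
  Ethics module 66 × 0.19 = 12.54
  Applied module 66 × 0.05 = 3.3
Sum = 69.11
69.11 is ≥ 54.5 and < 70.5 → Credit

Credit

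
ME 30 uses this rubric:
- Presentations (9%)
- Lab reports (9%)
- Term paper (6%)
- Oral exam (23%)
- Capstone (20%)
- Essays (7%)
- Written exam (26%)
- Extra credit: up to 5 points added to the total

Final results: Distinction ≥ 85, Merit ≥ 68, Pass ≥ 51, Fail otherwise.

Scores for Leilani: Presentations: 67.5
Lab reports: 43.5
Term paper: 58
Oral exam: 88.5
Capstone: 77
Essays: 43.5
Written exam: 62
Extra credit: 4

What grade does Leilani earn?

Merit

Weighted total:
  Presentations 67.5 × 0.09 = 6.075
  Lab reports 43.5 × 0.09 = 3.915
  Term paper 58 × 0.06 = 3.48
  Oral exam 88.5 × 0.23 = 20.355
  Capstone 77 × 0.2 = 15.4
  Essays 43.5 × 0.07 = 3.045
  Written exam 62 × 0.26 = 16.12
Sum = 68.39
Extra credit: 68.39 + 4 = 72.39
72.39 is ≥ 68 and < 85 → Merit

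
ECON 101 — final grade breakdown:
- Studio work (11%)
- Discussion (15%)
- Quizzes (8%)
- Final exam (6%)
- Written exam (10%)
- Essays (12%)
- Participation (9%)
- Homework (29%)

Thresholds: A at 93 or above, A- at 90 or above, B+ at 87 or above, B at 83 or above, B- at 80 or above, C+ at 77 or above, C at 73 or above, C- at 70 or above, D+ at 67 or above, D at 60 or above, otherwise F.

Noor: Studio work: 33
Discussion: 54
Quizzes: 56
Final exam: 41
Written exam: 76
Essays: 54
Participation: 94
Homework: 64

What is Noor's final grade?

F

Weighted total:
  Studio work 33 × 0.11 = 3.63
  Discussion 54 × 0.15 = 8.1
  Quizzes 56 × 0.08 = 4.48
  Final exam 41 × 0.06 = 2.46
  Written exam 76 × 0.1 = 7.6
  Essays 54 × 0.12 = 6.48
  Participation 94 × 0.09 = 8.46
  Homework 64 × 0.29 = 18.56
Sum = 59.77
59.77 < 60 → F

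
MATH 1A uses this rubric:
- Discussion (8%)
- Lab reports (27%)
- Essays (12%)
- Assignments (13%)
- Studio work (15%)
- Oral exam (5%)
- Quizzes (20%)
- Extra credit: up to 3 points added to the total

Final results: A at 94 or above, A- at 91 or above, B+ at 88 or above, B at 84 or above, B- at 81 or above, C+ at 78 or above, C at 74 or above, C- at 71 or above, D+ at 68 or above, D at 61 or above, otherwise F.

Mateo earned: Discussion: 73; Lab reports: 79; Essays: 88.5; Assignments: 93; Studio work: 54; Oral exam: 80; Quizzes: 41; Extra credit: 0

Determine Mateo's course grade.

Weighted total:
  Discussion 73 × 0.08 = 5.84
  Lab reports 79 × 0.27 = 21.33
  Essays 88.5 × 0.12 = 10.62
  Assignments 93 × 0.13 = 12.09
  Studio work 54 × 0.15 = 8.1
  Oral exam 80 × 0.05 = 4
  Quizzes 41 × 0.2 = 8.2
Sum = 70.18
Extra credit: 70.18 + 0 = 70.18
70.18 is ≥ 68 and < 71 → D+

D+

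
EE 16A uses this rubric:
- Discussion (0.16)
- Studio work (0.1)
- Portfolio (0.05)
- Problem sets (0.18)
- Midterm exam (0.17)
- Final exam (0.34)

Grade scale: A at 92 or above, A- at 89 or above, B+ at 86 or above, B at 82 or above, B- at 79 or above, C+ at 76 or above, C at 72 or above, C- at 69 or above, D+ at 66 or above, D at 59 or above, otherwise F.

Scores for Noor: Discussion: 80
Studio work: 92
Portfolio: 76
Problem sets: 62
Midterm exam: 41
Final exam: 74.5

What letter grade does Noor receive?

Weighted total:
  Discussion 80 × 0.16 = 12.8
  Studio work 92 × 0.1 = 9.2
  Portfolio 76 × 0.05 = 3.8
  Problem sets 62 × 0.18 = 11.16
  Midterm exam 41 × 0.17 = 6.97
  Final exam 74.5 × 0.34 = 25.33
Sum = 69.26
69.26 is ≥ 69 and < 72 → C-

C-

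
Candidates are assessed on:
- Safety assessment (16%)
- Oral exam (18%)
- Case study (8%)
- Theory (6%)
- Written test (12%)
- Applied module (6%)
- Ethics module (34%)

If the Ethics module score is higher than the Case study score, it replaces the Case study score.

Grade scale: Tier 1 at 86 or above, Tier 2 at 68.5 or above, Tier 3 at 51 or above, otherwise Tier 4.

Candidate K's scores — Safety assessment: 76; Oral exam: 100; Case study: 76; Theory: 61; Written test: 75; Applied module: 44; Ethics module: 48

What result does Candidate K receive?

Ethics module (48) ≤ Case study (76), so Case study stays at 76.
Weighted total:
  Safety assessment 76 × 0.16 = 12.16
  Oral exam 100 × 0.18 = 18
  Case study 76 × 0.08 = 6.08
  Theory 61 × 0.06 = 3.66
  Written test 75 × 0.12 = 9
  Applied module 44 × 0.06 = 2.64
  Ethics module 48 × 0.34 = 16.32
Sum = 67.86
67.86 is ≥ 51 and < 68.5 → Tier 3

Tier 3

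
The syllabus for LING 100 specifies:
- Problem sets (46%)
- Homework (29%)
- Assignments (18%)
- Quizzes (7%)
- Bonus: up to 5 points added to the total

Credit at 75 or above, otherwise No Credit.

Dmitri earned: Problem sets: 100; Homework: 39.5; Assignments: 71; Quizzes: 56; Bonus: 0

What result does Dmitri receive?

No Credit

Weighted total:
  Problem sets 100 × 0.46 = 46
  Homework 39.5 × 0.29 = 11.455
  Assignments 71 × 0.18 = 12.78
  Quizzes 56 × 0.07 = 3.92
Sum = 74.155
Bonus: 74.155 + 0 = 74.155
74.155 < 75 → No Credit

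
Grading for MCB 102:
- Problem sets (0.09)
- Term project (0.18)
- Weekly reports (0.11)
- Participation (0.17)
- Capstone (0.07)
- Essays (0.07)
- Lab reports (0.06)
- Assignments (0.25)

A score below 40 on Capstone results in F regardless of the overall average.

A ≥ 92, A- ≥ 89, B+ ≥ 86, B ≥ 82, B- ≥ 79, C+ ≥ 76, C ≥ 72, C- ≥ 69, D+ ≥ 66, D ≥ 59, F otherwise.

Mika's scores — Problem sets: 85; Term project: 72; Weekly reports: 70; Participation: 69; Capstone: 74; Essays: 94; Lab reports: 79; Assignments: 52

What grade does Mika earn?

C-

Capstone score 74 ≥ 40: minimum met.
Weighted total:
  Problem sets 85 × 0.09 = 7.65
  Term project 72 × 0.18 = 12.96
  Weekly reports 70 × 0.11 = 7.7
  Participation 69 × 0.17 = 11.73
  Capstone 74 × 0.07 = 5.18
  Essays 94 × 0.07 = 6.58
  Lab reports 79 × 0.06 = 4.74
  Assignments 52 × 0.25 = 13
Sum = 69.54
69.54 is ≥ 69 and < 72 → C-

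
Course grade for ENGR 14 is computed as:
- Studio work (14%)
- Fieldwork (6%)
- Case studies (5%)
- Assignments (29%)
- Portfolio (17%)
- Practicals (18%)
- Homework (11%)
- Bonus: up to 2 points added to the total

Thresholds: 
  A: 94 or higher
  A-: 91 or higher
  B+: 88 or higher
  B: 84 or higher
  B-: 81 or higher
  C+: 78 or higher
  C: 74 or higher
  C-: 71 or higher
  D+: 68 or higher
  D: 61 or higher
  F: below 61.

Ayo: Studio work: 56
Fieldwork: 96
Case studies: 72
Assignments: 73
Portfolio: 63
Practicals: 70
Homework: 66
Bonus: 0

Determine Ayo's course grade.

Weighted total:
  Studio work 56 × 0.14 = 7.84
  Fieldwork 96 × 0.06 = 5.76
  Case studies 72 × 0.05 = 3.6
  Assignments 73 × 0.29 = 21.17
  Portfolio 63 × 0.17 = 10.71
  Practicals 70 × 0.18 = 12.6
  Homework 66 × 0.11 = 7.26
Sum = 68.94
Bonus: 68.94 + 0 = 68.94
68.94 is ≥ 68 and < 71 → D+

D+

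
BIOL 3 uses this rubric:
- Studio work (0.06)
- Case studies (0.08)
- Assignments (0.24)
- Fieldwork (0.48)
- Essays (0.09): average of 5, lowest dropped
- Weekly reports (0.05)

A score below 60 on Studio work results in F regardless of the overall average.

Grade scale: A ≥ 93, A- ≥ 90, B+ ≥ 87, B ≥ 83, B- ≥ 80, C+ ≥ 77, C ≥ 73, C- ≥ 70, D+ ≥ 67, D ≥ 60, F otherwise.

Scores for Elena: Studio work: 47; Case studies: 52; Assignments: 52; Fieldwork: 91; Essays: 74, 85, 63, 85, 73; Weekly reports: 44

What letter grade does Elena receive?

F

Essays: drop 63 → average of remaining 4 = 317/4 = 79.25
Studio work score 47 < 60: minimum not met.
Weighted total:
  Studio work 47 × 0.06 = 2.82
  Case studies 52 × 0.08 = 4.16
  Assignments 52 × 0.24 = 12.48
  Fieldwork 91 × 0.48 = 43.68
  Essays 79.25 × 0.09 = 7.1325
  Weekly reports 44 × 0.05 = 2.2
Sum = 72.4725
Because the Studio work minimum was not met, the result is F.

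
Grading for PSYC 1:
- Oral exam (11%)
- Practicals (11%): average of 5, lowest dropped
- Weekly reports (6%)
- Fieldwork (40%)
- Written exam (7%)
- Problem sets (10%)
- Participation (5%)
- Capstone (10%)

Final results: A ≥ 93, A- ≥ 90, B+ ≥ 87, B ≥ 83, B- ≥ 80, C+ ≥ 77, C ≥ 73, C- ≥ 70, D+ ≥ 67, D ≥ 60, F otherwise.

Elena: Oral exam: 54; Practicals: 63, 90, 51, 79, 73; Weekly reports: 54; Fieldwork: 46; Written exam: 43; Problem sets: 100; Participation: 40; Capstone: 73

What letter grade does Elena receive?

F

Practicals: drop 51 → average of remaining 4 = 305/4 = 76.25
Weighted total:
  Oral exam 54 × 0.11 = 5.94
  Practicals 76.25 × 0.11 = 8.3875
  Weekly reports 54 × 0.06 = 3.24
  Fieldwork 46 × 0.4 = 18.4
  Written exam 43 × 0.07 = 3.01
  Problem sets 100 × 0.1 = 10
  Participation 40 × 0.05 = 2
  Capstone 73 × 0.1 = 7.3
Sum = 58.2775
58.2775 < 60 → F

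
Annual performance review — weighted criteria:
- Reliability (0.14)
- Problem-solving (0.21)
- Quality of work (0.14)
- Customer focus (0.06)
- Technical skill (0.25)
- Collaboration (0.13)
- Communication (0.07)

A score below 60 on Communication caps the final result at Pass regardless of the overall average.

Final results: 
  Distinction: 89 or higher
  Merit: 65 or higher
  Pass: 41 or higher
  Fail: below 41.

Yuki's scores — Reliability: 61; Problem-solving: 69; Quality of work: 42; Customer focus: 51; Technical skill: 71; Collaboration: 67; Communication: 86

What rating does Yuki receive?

Pass

Communication score 86 ≥ 60: minimum met.
Weighted total:
  Reliability 61 × 0.14 = 8.54
  Problem-solving 69 × 0.21 = 14.49
  Quality of work 42 × 0.14 = 5.88
  Customer focus 51 × 0.06 = 3.06
  Technical skill 71 × 0.25 = 17.75
  Collaboration 67 × 0.13 = 8.71
  Communication 86 × 0.07 = 6.02
Sum = 64.45
64.45 is ≥ 41 and < 65 → Pass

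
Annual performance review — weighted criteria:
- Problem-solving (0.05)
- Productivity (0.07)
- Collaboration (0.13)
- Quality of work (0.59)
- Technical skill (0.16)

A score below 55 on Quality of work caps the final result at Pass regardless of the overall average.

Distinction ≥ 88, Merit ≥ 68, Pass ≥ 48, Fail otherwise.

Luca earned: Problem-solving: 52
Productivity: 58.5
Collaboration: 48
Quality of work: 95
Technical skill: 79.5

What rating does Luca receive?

Merit

Quality of work score 95 ≥ 55: minimum met.
Weighted total:
  Problem-solving 52 × 0.05 = 2.6
  Productivity 58.5 × 0.07 = 4.095
  Collaboration 48 × 0.13 = 6.24
  Quality of work 95 × 0.59 = 56.05
  Technical skill 79.5 × 0.16 = 12.72
Sum = 81.705
81.705 is ≥ 68 and < 88 → Merit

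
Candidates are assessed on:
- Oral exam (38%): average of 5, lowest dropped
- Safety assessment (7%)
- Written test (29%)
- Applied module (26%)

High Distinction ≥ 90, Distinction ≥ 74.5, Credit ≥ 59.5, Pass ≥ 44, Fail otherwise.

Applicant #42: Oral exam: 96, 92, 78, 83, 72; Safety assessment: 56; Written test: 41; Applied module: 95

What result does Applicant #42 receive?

Credit

Oral exam: drop 72 → average of remaining 4 = 349/4 = 87.25
Weighted total:
  Oral exam 87.25 × 0.38 = 33.155
  Safety assessment 56 × 0.07 = 3.92
  Written test 41 × 0.29 = 11.89
  Applied module 95 × 0.26 = 24.7
Sum = 73.665
73.665 is ≥ 59.5 and < 74.5 → Credit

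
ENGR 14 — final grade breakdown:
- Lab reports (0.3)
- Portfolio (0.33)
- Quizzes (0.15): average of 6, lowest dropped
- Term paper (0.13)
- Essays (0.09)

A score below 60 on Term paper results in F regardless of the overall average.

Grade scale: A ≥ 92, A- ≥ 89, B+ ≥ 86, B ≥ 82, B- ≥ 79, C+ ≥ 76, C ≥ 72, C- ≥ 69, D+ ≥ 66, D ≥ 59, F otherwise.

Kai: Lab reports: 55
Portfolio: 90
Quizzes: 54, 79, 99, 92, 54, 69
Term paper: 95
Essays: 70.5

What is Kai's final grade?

Quizzes: drop 54 → average of remaining 5 = 393/5 = 78.6
Term paper score 95 ≥ 60: minimum met.
Weighted total:
  Lab reports 55 × 0.3 = 16.5
  Portfolio 90 × 0.33 = 29.7
  Quizzes 78.6 × 0.15 = 11.79
  Term paper 95 × 0.13 = 12.35
  Essays 70.5 × 0.09 = 6.345
Sum = 76.685
76.685 is ≥ 76 and < 79 → C+

C+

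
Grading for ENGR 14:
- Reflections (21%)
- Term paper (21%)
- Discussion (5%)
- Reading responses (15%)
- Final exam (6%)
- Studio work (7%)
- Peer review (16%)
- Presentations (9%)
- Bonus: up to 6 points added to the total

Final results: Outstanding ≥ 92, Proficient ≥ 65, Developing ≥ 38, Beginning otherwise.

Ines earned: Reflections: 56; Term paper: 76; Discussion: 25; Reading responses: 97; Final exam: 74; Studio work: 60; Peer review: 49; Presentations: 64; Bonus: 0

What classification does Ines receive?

Proficient

Weighted total:
  Reflections 56 × 0.21 = 11.76
  Term paper 76 × 0.21 = 15.96
  Discussion 25 × 0.05 = 1.25
  Reading responses 97 × 0.15 = 14.55
  Final exam 74 × 0.06 = 4.44
  Studio work 60 × 0.07 = 4.2
  Peer review 49 × 0.16 = 7.84
  Presentations 64 × 0.09 = 5.76
Sum = 65.76
Bonus: 65.76 + 0 = 65.76
65.76 is ≥ 65 and < 92 → Proficient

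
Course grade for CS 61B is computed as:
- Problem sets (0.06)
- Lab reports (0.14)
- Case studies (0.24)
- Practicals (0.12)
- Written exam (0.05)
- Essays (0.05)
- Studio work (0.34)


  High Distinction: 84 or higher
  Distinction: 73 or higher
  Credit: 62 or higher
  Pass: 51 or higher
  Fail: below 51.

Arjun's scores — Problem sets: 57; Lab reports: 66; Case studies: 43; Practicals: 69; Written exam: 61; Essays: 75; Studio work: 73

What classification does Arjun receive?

Credit

Weighted total:
  Problem sets 57 × 0.06 = 3.42
  Lab reports 66 × 0.14 = 9.24
  Case studies 43 × 0.24 = 10.32
  Practicals 69 × 0.12 = 8.28
  Written exam 61 × 0.05 = 3.05
  Essays 75 × 0.05 = 3.75
  Studio work 73 × 0.34 = 24.82
Sum = 62.88
62.88 is ≥ 62 and < 73 → Credit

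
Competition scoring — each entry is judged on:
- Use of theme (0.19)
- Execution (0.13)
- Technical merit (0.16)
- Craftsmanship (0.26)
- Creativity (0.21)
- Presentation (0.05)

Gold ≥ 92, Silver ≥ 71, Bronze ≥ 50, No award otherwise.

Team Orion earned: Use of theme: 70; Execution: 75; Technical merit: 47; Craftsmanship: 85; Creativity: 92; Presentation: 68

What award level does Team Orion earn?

Silver

Weighted total:
  Use of theme 70 × 0.19 = 13.3
  Execution 75 × 0.13 = 9.75
  Technical merit 47 × 0.16 = 7.52
  Craftsmanship 85 × 0.26 = 22.1
  Creativity 92 × 0.21 = 19.32
  Presentation 68 × 0.05 = 3.4
Sum = 75.39
75.39 is ≥ 71 and < 92 → Silver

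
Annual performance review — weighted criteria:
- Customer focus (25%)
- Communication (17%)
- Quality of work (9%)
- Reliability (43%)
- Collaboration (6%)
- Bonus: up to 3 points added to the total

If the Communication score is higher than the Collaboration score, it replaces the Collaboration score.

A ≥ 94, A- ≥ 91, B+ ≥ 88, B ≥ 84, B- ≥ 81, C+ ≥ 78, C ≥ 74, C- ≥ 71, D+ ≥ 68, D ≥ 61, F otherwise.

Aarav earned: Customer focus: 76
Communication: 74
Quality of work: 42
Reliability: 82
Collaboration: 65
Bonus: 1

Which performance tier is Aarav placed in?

Communication (74) > Collaboration (65), so Collaboration counts as 74.
Weighted total:
  Customer focus 76 × 0.25 = 19
  Communication 74 × 0.17 = 12.58
  Quality of work 42 × 0.09 = 3.78
  Reliability 82 × 0.43 = 35.26
  Collaboration 74 × 0.06 = 4.44
Sum = 75.06
Bonus: 75.06 + 1 = 76.06
76.06 is ≥ 74 and < 78 → C

C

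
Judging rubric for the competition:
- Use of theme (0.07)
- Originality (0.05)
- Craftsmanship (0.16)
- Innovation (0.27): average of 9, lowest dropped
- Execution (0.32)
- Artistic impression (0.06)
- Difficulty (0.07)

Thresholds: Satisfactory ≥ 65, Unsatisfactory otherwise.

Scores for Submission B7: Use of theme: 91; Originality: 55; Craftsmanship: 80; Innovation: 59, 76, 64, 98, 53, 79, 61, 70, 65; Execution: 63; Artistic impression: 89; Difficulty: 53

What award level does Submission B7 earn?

Innovation: drop 53 → average of remaining 8 = 572/8 = 71.5
Weighted total:
  Use of theme 91 × 0.07 = 6.37
  Originality 55 × 0.05 = 2.75
  Craftsmanship 80 × 0.16 = 12.8
  Innovation 71.5 × 0.27 = 19.305
  Execution 63 × 0.32 = 20.16
  Artistic impression 89 × 0.06 = 5.34
  Difficulty 53 × 0.07 = 3.71
Sum = 70.435
70.435 ≥ 65 → Satisfactory

Satisfactory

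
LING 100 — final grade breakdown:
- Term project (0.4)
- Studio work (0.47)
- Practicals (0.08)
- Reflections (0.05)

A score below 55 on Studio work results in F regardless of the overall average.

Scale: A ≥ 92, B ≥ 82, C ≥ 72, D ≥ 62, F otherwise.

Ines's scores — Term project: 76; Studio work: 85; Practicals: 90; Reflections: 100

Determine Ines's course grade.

B

Studio work score 85 ≥ 55: minimum met.
Weighted total:
  Term project 76 × 0.4 = 30.4
  Studio work 85 × 0.47 = 39.95
  Practicals 90 × 0.08 = 7.2
  Reflections 100 × 0.05 = 5
Sum = 82.55
82.55 is ≥ 82 and < 92 → B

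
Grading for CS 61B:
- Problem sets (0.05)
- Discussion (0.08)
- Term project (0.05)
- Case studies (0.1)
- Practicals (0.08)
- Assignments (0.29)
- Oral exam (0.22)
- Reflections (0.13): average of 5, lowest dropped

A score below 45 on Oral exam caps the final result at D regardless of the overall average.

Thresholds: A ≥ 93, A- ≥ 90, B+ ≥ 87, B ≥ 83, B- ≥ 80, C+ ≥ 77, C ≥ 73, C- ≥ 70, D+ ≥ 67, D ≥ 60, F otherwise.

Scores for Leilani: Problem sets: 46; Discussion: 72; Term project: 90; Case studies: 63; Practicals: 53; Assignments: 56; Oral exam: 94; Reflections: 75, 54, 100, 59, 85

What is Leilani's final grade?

C-

Reflections: drop 54 → average of remaining 4 = 319/4 = 79.75
Oral exam score 94 ≥ 45: minimum met.
Weighted total:
  Problem sets 46 × 0.05 = 2.3
  Discussion 72 × 0.08 = 5.76
  Term project 90 × 0.05 = 4.5
  Case studies 63 × 0.1 = 6.3
  Practicals 53 × 0.08 = 4.24
  Assignments 56 × 0.29 = 16.24
  Oral exam 94 × 0.22 = 20.68
  Reflections 79.75 × 0.13 = 10.3675
Sum = 70.3875
70.3875 is ≥ 70 and < 73 → C-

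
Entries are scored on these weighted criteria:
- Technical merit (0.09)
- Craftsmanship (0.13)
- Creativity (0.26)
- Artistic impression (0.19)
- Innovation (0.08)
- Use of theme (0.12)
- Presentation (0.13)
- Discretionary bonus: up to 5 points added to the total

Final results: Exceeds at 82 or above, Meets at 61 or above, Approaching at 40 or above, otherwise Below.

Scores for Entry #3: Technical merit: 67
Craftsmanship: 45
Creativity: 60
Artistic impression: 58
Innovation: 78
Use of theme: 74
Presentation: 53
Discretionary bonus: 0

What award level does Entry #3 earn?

Approaching

Weighted total:
  Technical merit 67 × 0.09 = 6.03
  Craftsmanship 45 × 0.13 = 5.85
  Creativity 60 × 0.26 = 15.6
  Artistic impression 58 × 0.19 = 11.02
  Innovation 78 × 0.08 = 6.24
  Use of theme 74 × 0.12 = 8.88
  Presentation 53 × 0.13 = 6.89
Sum = 60.51
Discretionary bonus: 60.51 + 0 = 60.51
60.51 is ≥ 40 and < 61 → Approaching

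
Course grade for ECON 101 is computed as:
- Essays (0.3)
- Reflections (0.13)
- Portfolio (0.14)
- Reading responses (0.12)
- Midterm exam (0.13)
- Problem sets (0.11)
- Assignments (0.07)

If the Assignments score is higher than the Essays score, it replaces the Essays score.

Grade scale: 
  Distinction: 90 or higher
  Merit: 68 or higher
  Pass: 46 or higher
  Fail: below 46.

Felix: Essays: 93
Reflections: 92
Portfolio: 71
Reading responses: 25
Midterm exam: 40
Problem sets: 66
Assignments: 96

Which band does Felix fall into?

Merit

Assignments (96) > Essays (93), so Essays counts as 96.
Weighted total:
  Essays 96 × 0.3 = 28.8
  Reflections 92 × 0.13 = 11.96
  Portfolio 71 × 0.14 = 9.94
  Reading responses 25 × 0.12 = 3
  Midterm exam 40 × 0.13 = 5.2
  Problem sets 66 × 0.11 = 7.26
  Assignments 96 × 0.07 = 6.72
Sum = 72.88
72.88 is ≥ 68 and < 90 → Merit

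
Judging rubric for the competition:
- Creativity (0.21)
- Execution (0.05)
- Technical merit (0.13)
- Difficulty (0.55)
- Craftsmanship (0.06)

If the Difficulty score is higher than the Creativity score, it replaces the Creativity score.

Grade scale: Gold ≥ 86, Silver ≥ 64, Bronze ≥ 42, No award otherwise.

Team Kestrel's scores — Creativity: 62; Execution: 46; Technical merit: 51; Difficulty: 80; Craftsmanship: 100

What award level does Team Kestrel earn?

Difficulty (80) > Creativity (62), so Creativity counts as 80.
Weighted total:
  Creativity 80 × 0.21 = 16.8
  Execution 46 × 0.05 = 2.3
  Technical merit 51 × 0.13 = 6.63
  Difficulty 80 × 0.55 = 44
  Craftsmanship 100 × 0.06 = 6
Sum = 75.73
75.73 is ≥ 64 and < 86 → Silver

Silver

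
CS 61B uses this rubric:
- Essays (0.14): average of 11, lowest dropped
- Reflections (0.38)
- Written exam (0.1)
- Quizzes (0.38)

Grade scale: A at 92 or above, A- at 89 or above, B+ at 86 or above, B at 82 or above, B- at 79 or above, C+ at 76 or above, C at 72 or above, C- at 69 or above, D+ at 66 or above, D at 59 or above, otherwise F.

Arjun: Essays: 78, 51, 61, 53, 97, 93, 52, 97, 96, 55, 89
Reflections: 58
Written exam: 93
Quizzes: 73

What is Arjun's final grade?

Essays: drop 51 → average of remaining 10 = 771/10 = 77.1
Weighted total:
  Essays 77.1 × 0.14 = 10.794
  Reflections 58 × 0.38 = 22.04
  Written exam 93 × 0.1 = 9.3
  Quizzes 73 × 0.38 = 27.74
Sum = 69.874
69.874 is ≥ 69 and < 72 → C-

C-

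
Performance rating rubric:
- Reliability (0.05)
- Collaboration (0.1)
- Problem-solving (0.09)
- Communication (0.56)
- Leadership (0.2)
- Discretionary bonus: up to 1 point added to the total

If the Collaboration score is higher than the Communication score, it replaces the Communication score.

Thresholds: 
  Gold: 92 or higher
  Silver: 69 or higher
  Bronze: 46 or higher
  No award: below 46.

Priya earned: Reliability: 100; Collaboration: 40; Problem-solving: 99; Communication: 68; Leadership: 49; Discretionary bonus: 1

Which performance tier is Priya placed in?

Collaboration (40) ≤ Communication (68), so Communication stays at 68.
Weighted total:
  Reliability 100 × 0.05 = 5
  Collaboration 40 × 0.1 = 4
  Problem-solving 99 × 0.09 = 8.91
  Communication 68 × 0.56 = 38.08
  Leadership 49 × 0.2 = 9.8
Sum = 65.79
Discretionary bonus: 65.79 + 1 = 66.79
66.79 is ≥ 46 and < 69 → Bronze

Bronze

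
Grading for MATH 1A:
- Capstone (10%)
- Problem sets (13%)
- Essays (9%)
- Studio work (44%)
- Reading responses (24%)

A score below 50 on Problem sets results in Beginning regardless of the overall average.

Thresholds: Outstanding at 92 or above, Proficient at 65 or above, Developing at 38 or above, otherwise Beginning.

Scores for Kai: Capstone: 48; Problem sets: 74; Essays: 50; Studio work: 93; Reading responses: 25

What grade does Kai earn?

Problem sets score 74 ≥ 50: minimum met.
Weighted total:
  Capstone 48 × 0.1 = 4.8
  Problem sets 74 × 0.13 = 9.62
  Essays 50 × 0.09 = 4.5
  Studio work 93 × 0.44 = 40.92
  Reading responses 25 × 0.24 = 6
Sum = 65.84
65.84 is ≥ 65 and < 92 → Proficient

Proficient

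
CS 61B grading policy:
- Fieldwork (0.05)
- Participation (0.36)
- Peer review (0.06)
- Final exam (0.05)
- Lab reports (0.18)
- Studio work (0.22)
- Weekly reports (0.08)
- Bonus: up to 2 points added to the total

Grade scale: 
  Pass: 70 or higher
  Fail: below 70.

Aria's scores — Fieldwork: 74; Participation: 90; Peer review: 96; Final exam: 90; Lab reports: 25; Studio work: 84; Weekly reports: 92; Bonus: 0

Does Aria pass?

Pass

Weighted total:
  Fieldwork 74 × 0.05 = 3.7
  Participation 90 × 0.36 = 32.4
  Peer review 96 × 0.06 = 5.76
  Final exam 90 × 0.05 = 4.5
  Lab reports 25 × 0.18 = 4.5
  Studio work 84 × 0.22 = 18.48
  Weekly reports 92 × 0.08 = 7.36
Sum = 76.7
Bonus: 76.7 + 0 = 76.7
76.7 ≥ 70 → Pass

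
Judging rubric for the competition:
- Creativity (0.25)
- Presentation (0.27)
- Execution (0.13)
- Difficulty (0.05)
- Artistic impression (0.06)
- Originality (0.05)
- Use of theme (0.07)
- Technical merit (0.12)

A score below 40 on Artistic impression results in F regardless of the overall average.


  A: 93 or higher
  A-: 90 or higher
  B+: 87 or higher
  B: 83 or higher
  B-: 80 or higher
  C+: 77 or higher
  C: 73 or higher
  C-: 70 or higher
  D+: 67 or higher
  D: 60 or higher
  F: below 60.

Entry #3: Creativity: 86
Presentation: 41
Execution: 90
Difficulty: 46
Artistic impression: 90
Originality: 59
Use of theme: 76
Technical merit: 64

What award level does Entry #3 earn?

Artistic impression score 90 ≥ 40: minimum met.
Weighted total:
  Creativity 86 × 0.25 = 21.5
  Presentation 41 × 0.27 = 11.07
  Execution 90 × 0.13 = 11.7
  Difficulty 46 × 0.05 = 2.3
  Artistic impression 90 × 0.06 = 5.4
  Originality 59 × 0.05 = 2.95
  Use of theme 76 × 0.07 = 5.32
  Technical merit 64 × 0.12 = 7.68
Sum = 67.92
67.92 is ≥ 67 and < 70 → D+

D+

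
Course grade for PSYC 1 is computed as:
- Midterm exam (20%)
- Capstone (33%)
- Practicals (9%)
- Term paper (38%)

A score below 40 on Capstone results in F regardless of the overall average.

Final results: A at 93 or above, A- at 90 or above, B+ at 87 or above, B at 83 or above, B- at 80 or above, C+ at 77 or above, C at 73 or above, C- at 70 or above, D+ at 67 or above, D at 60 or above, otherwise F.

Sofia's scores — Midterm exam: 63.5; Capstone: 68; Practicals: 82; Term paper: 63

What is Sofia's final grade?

Capstone score 68 ≥ 40: minimum met.
Weighted total:
  Midterm exam 63.5 × 0.2 = 12.7
  Capstone 68 × 0.33 = 22.44
  Practicals 82 × 0.09 = 7.38
  Term paper 63 × 0.38 = 23.94
Sum = 66.46
66.46 is ≥ 60 and < 67 → D

D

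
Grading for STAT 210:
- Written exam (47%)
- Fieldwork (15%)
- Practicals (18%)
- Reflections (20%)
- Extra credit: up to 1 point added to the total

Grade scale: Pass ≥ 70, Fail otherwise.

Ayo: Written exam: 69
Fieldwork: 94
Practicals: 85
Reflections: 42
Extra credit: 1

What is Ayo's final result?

Pass

Weighted total:
  Written exam 69 × 0.47 = 32.43
  Fieldwork 94 × 0.15 = 14.1
  Practicals 85 × 0.18 = 15.3
  Reflections 42 × 0.2 = 8.4
Sum = 70.23
Extra credit: 70.23 + 1 = 71.23
71.23 ≥ 70 → Pass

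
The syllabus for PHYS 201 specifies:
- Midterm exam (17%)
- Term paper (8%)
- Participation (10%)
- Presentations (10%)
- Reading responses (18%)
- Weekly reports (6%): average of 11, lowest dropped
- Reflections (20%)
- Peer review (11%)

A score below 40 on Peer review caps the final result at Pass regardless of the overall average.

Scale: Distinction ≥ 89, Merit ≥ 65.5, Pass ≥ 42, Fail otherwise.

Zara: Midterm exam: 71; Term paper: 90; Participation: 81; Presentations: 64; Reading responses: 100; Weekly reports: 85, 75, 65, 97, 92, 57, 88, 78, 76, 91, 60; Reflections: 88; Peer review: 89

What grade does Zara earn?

Weekly reports: drop 57 → average of remaining 10 = 807/10 = 80.7
Peer review score 89 ≥ 40: minimum met.
Weighted total:
  Midterm exam 71 × 0.17 = 12.07
  Term paper 90 × 0.08 = 7.2
  Participation 81 × 0.1 = 8.1
  Presentations 64 × 0.1 = 6.4
  Reading responses 100 × 0.18 = 18
  Weekly reports 80.7 × 0.06 = 4.842
  Reflections 88 × 0.2 = 17.6
  Peer review 89 × 0.11 = 9.79
Sum = 84.002
84.002 is ≥ 65.5 and < 89 → Merit

Merit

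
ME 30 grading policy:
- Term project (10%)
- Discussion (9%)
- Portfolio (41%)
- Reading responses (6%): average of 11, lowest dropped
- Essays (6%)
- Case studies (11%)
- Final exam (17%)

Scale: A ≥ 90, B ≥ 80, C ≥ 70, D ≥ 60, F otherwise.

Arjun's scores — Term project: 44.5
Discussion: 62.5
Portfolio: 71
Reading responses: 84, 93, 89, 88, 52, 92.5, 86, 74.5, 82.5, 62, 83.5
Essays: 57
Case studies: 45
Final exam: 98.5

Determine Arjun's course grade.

Reading responses: drop 52 → average of remaining 10 = 835/10 = 83.5
Weighted total:
  Term project 44.5 × 0.1 = 4.45
  Discussion 62.5 × 0.09 = 5.625
  Portfolio 71 × 0.41 = 29.11
  Reading responses 83.5 × 0.06 = 5.01
  Essays 57 × 0.06 = 3.42
  Case studies 45 × 0.11 = 4.95
  Final exam 98.5 × 0.17 = 16.745
Sum = 69.31
69.31 is ≥ 60 and < 70 → D

D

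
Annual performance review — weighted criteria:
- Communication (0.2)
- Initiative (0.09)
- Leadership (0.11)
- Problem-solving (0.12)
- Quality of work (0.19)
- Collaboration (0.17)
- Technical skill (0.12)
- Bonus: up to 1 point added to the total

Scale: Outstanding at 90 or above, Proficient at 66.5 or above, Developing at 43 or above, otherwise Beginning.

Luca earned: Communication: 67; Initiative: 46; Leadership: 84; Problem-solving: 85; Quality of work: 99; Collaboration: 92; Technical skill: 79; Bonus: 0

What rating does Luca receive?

Weighted total:
  Communication 67 × 0.2 = 13.4
  Initiative 46 × 0.09 = 4.14
  Leadership 84 × 0.11 = 9.24
  Problem-solving 85 × 0.12 = 10.2
  Quality of work 99 × 0.19 = 18.81
  Collaboration 92 × 0.17 = 15.64
  Technical skill 79 × 0.12 = 9.48
Sum = 80.91
Bonus: 80.91 + 0 = 80.91
80.91 is ≥ 66.5 and < 90 → Proficient

Proficient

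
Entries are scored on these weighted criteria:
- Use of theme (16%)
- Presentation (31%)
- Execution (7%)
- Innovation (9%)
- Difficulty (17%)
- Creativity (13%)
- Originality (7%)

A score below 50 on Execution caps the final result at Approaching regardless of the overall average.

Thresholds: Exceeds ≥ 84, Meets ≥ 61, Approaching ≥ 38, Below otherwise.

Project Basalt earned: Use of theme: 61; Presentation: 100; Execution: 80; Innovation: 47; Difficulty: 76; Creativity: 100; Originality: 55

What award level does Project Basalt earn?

Meets

Execution score 80 ≥ 50: minimum met.
Weighted total:
  Use of theme 61 × 0.16 = 9.76
  Presentation 100 × 0.31 = 31
  Execution 80 × 0.07 = 5.6
  Innovation 47 × 0.09 = 4.23
  Difficulty 76 × 0.17 = 12.92
  Creativity 100 × 0.13 = 13
  Originality 55 × 0.07 = 3.85
Sum = 80.36
80.36 is ≥ 61 and < 84 → Meets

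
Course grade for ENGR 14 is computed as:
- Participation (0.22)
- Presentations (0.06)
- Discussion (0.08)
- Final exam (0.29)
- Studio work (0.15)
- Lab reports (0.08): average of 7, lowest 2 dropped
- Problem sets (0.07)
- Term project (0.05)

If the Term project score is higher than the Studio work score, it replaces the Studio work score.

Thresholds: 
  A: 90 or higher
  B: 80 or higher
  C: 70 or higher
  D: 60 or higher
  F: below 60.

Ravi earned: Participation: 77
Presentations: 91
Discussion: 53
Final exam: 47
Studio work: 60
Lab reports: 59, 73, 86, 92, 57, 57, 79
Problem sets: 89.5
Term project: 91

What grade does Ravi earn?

C

Lab reports: drop 57, 57 → average of remaining 5 = 389/5 = 77.8
Term project (91) > Studio work (60), so Studio work counts as 91.
Weighted total:
  Participation 77 × 0.22 = 16.94
  Presentations 91 × 0.06 = 5.46
  Discussion 53 × 0.08 = 4.24
  Final exam 47 × 0.29 = 13.63
  Studio work 91 × 0.15 = 13.65
  Lab reports 77.8 × 0.08 = 6.224
  Problem sets 89.5 × 0.07 = 6.265
  Term project 91 × 0.05 = 4.55
Sum = 70.959
70.959 is ≥ 70 and < 80 → C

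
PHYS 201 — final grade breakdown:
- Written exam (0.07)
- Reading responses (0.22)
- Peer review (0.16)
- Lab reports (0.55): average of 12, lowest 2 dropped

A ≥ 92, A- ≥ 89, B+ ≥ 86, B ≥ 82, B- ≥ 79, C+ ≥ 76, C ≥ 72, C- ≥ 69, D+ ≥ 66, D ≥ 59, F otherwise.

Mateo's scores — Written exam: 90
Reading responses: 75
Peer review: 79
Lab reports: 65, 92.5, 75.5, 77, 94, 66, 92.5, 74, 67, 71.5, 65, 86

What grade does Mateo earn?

B-

Lab reports: drop 65, 65 → average of remaining 10 = 796/10 = 79.6
Weighted total:
  Written exam 90 × 0.07 = 6.3
  Reading responses 75 × 0.22 = 16.5
  Peer review 79 × 0.16 = 12.64
  Lab reports 79.6 × 0.55 = 43.78
Sum = 79.22
79.22 is ≥ 79 and < 82 → B-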